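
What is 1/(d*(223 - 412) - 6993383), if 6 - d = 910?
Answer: -1/6822527 ≈ -1.4657e-7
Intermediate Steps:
d = -904 (d = 6 - 1*910 = 6 - 910 = -904)
1/(d*(223 - 412) - 6993383) = 1/(-904*(223 - 412) - 6993383) = 1/(-904*(-189) - 6993383) = 1/(170856 - 6993383) = 1/(-6822527) = -1/6822527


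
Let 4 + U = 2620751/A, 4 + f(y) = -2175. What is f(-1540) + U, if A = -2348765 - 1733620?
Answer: -8914467206/4082385 ≈ -2183.6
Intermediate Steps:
f(y) = -2179 (f(y) = -4 - 2175 = -2179)
A = -4082385
U = -18950291/4082385 (U = -4 + 2620751/(-4082385) = -4 + 2620751*(-1/4082385) = -4 - 2620751/4082385 = -18950291/4082385 ≈ -4.6420)
f(-1540) + U = -2179 - 18950291/4082385 = -8914467206/4082385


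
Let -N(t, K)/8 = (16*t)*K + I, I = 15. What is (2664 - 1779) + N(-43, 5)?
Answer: 28285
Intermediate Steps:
N(t, K) = -120 - 128*K*t (N(t, K) = -8*((16*t)*K + 15) = -8*(16*K*t + 15) = -8*(15 + 16*K*t) = -120 - 128*K*t)
(2664 - 1779) + N(-43, 5) = (2664 - 1779) + (-120 - 128*5*(-43)) = 885 + (-120 + 27520) = 885 + 27400 = 28285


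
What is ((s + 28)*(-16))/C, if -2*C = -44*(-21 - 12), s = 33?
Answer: 488/363 ≈ 1.3444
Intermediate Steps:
C = -726 (C = -(-22)*(-21 - 12) = -(-22)*(-33) = -1/2*1452 = -726)
((s + 28)*(-16))/C = ((33 + 28)*(-16))/(-726) = (61*(-16))*(-1/726) = -976*(-1/726) = 488/363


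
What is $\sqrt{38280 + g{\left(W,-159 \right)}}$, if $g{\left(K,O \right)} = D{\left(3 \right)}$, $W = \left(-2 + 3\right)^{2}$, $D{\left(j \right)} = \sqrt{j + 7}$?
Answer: $\sqrt{38280 + \sqrt{10}} \approx 195.66$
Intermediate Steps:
$D{\left(j \right)} = \sqrt{7 + j}$
$W = 1$ ($W = 1^{2} = 1$)
$g{\left(K,O \right)} = \sqrt{10}$ ($g{\left(K,O \right)} = \sqrt{7 + 3} = \sqrt{10}$)
$\sqrt{38280 + g{\left(W,-159 \right)}} = \sqrt{38280 + \sqrt{10}}$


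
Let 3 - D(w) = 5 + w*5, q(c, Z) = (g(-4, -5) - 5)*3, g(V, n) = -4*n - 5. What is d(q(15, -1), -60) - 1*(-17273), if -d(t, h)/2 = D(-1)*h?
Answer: 17633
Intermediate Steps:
g(V, n) = -5 - 4*n
q(c, Z) = 30 (q(c, Z) = ((-5 - 4*(-5)) - 5)*3 = ((-5 + 20) - 5)*3 = (15 - 5)*3 = 10*3 = 30)
D(w) = -2 - 5*w (D(w) = 3 - (5 + w*5) = 3 - (5 + 5*w) = 3 + (-5 - 5*w) = -2 - 5*w)
d(t, h) = -6*h (d(t, h) = -2*(-2 - 5*(-1))*h = -2*(-2 + 5)*h = -6*h)
d(q(15, -1), -60) - 1*(-17273) = -6*(-60) - 1*(-17273) = 360 + 17273 = 17633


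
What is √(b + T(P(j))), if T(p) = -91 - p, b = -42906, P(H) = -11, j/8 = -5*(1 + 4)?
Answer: I*√42986 ≈ 207.33*I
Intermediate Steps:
j = -200 (j = 8*(-5*(1 + 4)) = 8*(-5*5) = 8*(-25) = -200)
√(b + T(P(j))) = √(-42906 + (-91 - 1*(-11))) = √(-42906 + (-91 + 11)) = √(-42906 - 80) = √(-42986) = I*√42986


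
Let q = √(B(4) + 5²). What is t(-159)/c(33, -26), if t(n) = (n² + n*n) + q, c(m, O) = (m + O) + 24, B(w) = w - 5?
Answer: 50562/31 + 2*√6/31 ≈ 1631.2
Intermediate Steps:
B(w) = -5 + w
q = 2*√6 (q = √((-5 + 4) + 5²) = √(-1 + 25) = √24 = 2*√6 ≈ 4.8990)
c(m, O) = 24 + O + m (c(m, O) = (O + m) + 24 = 24 + O + m)
t(n) = 2*√6 + 2*n² (t(n) = (n² + n*n) + 2*√6 = (n² + n²) + 2*√6 = 2*n² + 2*√6 = 2*√6 + 2*n²)
t(-159)/c(33, -26) = (2*√6 + 2*(-159)²)/(24 - 26 + 33) = (2*√6 + 2*25281)/31 = (2*√6 + 50562)*(1/31) = (50562 + 2*√6)*(1/31) = 50562/31 + 2*√6/31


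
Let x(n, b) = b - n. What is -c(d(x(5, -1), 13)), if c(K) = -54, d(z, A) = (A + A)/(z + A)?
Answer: 54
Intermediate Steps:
d(z, A) = 2*A/(A + z) (d(z, A) = (2*A)/(A + z) = 2*A/(A + z))
-c(d(x(5, -1), 13)) = -1*(-54) = 54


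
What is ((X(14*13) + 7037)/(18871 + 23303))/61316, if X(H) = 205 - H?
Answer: 1765/646485246 ≈ 2.7301e-6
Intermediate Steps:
((X(14*13) + 7037)/(18871 + 23303))/61316 = (((205 - 14*13) + 7037)/(18871 + 23303))/61316 = (((205 - 1*182) + 7037)/42174)*(1/61316) = (((205 - 182) + 7037)*(1/42174))*(1/61316) = ((23 + 7037)*(1/42174))*(1/61316) = (7060*(1/42174))*(1/61316) = (3530/21087)*(1/61316) = 1765/646485246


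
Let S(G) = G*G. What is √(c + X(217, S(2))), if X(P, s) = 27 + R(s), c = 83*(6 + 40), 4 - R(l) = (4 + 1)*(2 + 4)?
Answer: √3819 ≈ 61.798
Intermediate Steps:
S(G) = G²
R(l) = -26 (R(l) = 4 - (4 + 1)*(2 + 4) = 4 - 5*6 = 4 - 1*30 = 4 - 30 = -26)
c = 3818 (c = 83*46 = 3818)
X(P, s) = 1 (X(P, s) = 27 - 26 = 1)
√(c + X(217, S(2))) = √(3818 + 1) = √3819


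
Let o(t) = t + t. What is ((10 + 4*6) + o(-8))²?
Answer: 324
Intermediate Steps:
o(t) = 2*t
((10 + 4*6) + o(-8))² = ((10 + 4*6) + 2*(-8))² = ((10 + 24) - 16)² = (34 - 16)² = 18² = 324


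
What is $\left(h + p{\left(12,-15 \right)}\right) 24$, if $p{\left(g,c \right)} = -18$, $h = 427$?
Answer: $9816$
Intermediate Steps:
$\left(h + p{\left(12,-15 \right)}\right) 24 = \left(427 - 18\right) 24 = 409 \cdot 24 = 9816$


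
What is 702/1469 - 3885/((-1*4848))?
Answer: 233599/182608 ≈ 1.2792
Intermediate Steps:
702/1469 - 3885/((-1*4848)) = 702*(1/1469) - 3885/(-4848) = 54/113 - 3885*(-1/4848) = 54/113 + 1295/1616 = 233599/182608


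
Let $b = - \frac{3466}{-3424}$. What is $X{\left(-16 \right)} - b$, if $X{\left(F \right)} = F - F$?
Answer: $- \frac{1733}{1712} \approx -1.0123$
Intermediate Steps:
$X{\left(F \right)} = 0$
$b = \frac{1733}{1712}$ ($b = \left(-3466\right) \left(- \frac{1}{3424}\right) = \frac{1733}{1712} \approx 1.0123$)
$X{\left(-16 \right)} - b = 0 - \frac{1733}{1712} = - \frac{1733}{1712}$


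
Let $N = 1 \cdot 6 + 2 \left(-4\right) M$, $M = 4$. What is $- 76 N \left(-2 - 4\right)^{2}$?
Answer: $71136$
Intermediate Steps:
$N = -26$ ($N = 1 \cdot 6 + 2 \left(-4\right) 4 = 6 - 32 = -26$)
$- 76 N \left(-2 - 4\right)^{2} = \left(-76\right) \left(-26\right) \left(-2 - 4\right)^{2} = 1976 \left(-6\right)^{2} = 1976 \cdot 36 = 71136$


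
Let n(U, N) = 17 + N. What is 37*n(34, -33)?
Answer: -592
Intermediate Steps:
37*n(34, -33) = 37*(17 - 33) = 37*(-16) = -592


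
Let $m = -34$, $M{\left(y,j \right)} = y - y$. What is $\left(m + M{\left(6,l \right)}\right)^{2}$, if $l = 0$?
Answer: $1156$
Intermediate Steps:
$M{\left(y,j \right)} = 0$
$\left(m + M{\left(6,l \right)}\right)^{2} = \left(-34 + 0\right)^{2} = \left(-34\right)^{2} = 1156$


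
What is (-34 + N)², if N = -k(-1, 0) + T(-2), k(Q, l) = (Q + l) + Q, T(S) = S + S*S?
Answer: 900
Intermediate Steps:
T(S) = S + S²
k(Q, l) = l + 2*Q
N = 4 (N = -(0 + 2*(-1)) - 2*(1 - 2) = -(0 - 2) - 2*(-1) = -1*(-2) + 2 = 2 + 2 = 4)
(-34 + N)² = (-34 + 4)² = (-30)² = 900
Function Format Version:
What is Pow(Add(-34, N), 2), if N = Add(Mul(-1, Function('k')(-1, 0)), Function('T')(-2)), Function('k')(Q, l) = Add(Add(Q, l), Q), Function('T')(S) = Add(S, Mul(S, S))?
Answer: 900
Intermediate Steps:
Function('T')(S) = Add(S, Pow(S, 2))
Function('k')(Q, l) = Add(l, Mul(2, Q))
N = 4 (N = Add(Mul(-1, Add(0, Mul(2, -1))), Mul(-2, Add(1, -2))) = Add(Mul(-1, Add(0, -2)), Mul(-2, -1)) = Add(Mul(-1, -2), 2) = Add(2, 2) = 4)
Pow(Add(-34, N), 2) = Pow(Add(-34, 4), 2) = Pow(-30, 2) = 900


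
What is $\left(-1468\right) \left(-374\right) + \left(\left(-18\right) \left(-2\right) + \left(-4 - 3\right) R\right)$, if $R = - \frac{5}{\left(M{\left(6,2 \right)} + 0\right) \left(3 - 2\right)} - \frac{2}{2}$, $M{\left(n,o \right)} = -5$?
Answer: $549068$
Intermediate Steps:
$R = 0$ ($R = - \frac{5}{\left(-5 + 0\right) \left(3 - 2\right)} - \frac{2}{2} = - \frac{5}{\left(-5\right) 1} - 1 = - \frac{5}{-5} - 1 = \left(-5\right) \left(- \frac{1}{5}\right) - 1 = 1 - 1 = 0$)
$\left(-1468\right) \left(-374\right) + \left(\left(-18\right) \left(-2\right) + \left(-4 - 3\right) R\right) = \left(-1468\right) \left(-374\right) + \left(\left(-18\right) \left(-2\right) + \left(-4 - 3\right) 0\right) = 549032 + \left(36 - 0\right) = 549032 + \left(36 + 0\right) = 549032 + 36 = 549068$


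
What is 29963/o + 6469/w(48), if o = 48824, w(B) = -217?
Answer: -309340485/10594808 ≈ -29.197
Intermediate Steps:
29963/o + 6469/w(48) = 29963/48824 + 6469/(-217) = 29963*(1/48824) + 6469*(-1/217) = 29963/48824 - 6469/217 = -309340485/10594808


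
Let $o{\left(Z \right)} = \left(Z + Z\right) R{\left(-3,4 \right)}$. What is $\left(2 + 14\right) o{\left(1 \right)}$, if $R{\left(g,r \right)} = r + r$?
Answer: $256$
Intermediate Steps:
$R{\left(g,r \right)} = 2 r$
$o{\left(Z \right)} = 16 Z$ ($o{\left(Z \right)} = \left(Z + Z\right) 2 \cdot 4 = 2 Z 8 = 16 Z$)
$\left(2 + 14\right) o{\left(1 \right)} = \left(2 + 14\right) 16 \cdot 1 = 16 \cdot 16 = 256$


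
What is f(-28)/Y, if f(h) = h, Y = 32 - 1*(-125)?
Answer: -28/157 ≈ -0.17834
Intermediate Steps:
Y = 157 (Y = 32 + 125 = 157)
f(-28)/Y = -28/157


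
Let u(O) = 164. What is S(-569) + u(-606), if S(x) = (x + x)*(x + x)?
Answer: 1295208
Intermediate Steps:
S(x) = 4*x² (S(x) = (2*x)*(2*x) = 4*x²)
S(-569) + u(-606) = 4*(-569)² + 164 = 4*323761 + 164 = 1295044 + 164 = 1295208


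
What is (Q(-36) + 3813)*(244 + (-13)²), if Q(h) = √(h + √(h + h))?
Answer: 1574769 + 413*√(-36 + 6*I*√2) ≈ 1.5751e+6 + 2494.9*I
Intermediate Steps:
Q(h) = √(h + √2*√h) (Q(h) = √(h + √(2*h)) = √(h + √2*√h))
(Q(-36) + 3813)*(244 + (-13)²) = (√(-36 + √2*√(-36)) + 3813)*(244 + (-13)²) = (√(-36 + √2*(6*I)) + 3813)*(244 + 169) = (√(-36 + 6*I*√2) + 3813)*413 = (3813 + √(-36 + 6*I*√2))*413 = 1574769 + 413*√(-36 + 6*I*√2)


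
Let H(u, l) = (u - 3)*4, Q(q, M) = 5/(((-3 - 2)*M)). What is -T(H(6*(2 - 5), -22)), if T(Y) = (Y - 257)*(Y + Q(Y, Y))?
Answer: -2405755/84 ≈ -28640.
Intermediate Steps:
Q(q, M) = -1/M (Q(q, M) = 5/((-5*M)) = 5*(-1/(5*M)) = -1/M)
H(u, l) = -12 + 4*u (H(u, l) = (-3 + u)*4 = -12 + 4*u)
T(Y) = (-257 + Y)*(Y - 1/Y) (T(Y) = (Y - 257)*(Y - 1/Y) = (-257 + Y)*(Y - 1/Y))
-T(H(6*(2 - 5), -22)) = -(-1 + (-12 + 4*(6*(2 - 5)))² - 257*(-12 + 4*(6*(2 - 5))) + 257/(-12 + 4*(6*(2 - 5)))) = -(-1 + (-12 + 4*(6*(-3)))² - 257*(-12 + 4*(6*(-3))) + 257/(-12 + 4*(6*(-3)))) = -(-1 + (-12 + 4*(-18))² - 257*(-12 + 4*(-18)) + 257/(-12 + 4*(-18))) = -(-1 + (-12 - 72)² - 257*(-12 - 72) + 257/(-12 - 72)) = -(-1 + (-84)² - 257*(-84) + 257/(-84)) = -(-1 + 7056 + 21588 + 257*(-1/84)) = -(-1 + 7056 + 21588 - 257/84) = -1*2405755/84 = -2405755/84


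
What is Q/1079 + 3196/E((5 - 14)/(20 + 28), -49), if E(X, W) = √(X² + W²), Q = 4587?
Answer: 4587/1079 + 51136*√614665/614665 ≈ 69.475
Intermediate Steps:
E(X, W) = √(W² + X²)
Q/1079 + 3196/E((5 - 14)/(20 + 28), -49) = 4587/1079 + 3196/(√((-49)² + ((5 - 14)/(20 + 28))²)) = 4587*(1/1079) + 3196/(√(2401 + (-9/48)²)) = 4587/1079 + 3196/(√(2401 + (-9*1/48)²)) = 4587/1079 + 3196/(√(2401 + (-3/16)²)) = 4587/1079 + 3196/(√(2401 + 9/256)) = 4587/1079 + 3196/(√(614665/256)) = 4587/1079 + 3196/((√614665/16)) = 4587/1079 + 3196*(16*√614665/614665) = 4587/1079 + 51136*√614665/614665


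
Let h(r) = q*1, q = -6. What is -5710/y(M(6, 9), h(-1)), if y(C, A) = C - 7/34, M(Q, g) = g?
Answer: -194140/299 ≈ -649.30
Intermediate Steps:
h(r) = -6 (h(r) = -6*1 = -6)
y(C, A) = -7/34 + C (y(C, A) = C - 7/34 = -7/34 + C)
-5710/y(M(6, 9), h(-1)) = -5710/(-7/34 + 9) = -5710/299/34 = -5710*34/299 = -194140/299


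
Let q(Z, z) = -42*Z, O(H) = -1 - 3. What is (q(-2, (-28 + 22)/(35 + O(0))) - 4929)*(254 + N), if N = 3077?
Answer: -16138695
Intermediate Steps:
O(H) = -4
(q(-2, (-28 + 22)/(35 + O(0))) - 4929)*(254 + N) = (-42*(-2) - 4929)*(254 + 3077) = (84 - 4929)*3331 = -4845*3331 = -16138695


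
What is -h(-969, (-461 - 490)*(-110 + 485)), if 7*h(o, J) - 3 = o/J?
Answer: -356948/832125 ≈ -0.42896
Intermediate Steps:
h(o, J) = 3/7 + o/(7*J) (h(o, J) = 3/7 + (o/J)/7 = 3/7 + o/(7*J))
-h(-969, (-461 - 490)*(-110 + 485)) = -(-969 + 3*((-461 - 490)*(-110 + 485)))/(7*((-461 - 490)*(-110 + 485))) = -(-969 + 3*(-951*375))/(7*((-951*375))) = -(-969 + 3*(-356625))/(7*(-356625)) = -(-1)*(-969 - 1069875)/(7*356625) = -(-1)*(-1070844)/(7*356625) = -1*356948/832125 = -356948/832125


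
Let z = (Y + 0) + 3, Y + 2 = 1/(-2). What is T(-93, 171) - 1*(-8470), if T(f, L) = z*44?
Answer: 8492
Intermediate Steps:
Y = -5/2 (Y = -2 + 1/(-2) = -2 - ½ = -5/2 ≈ -2.5000)
z = ½ (z = (-5/2 + 0) + 3 = -5/2 + 3 = ½ ≈ 0.50000)
T(f, L) = 22 (T(f, L) = (½)*44 = 22)
T(-93, 171) - 1*(-8470) = 22 - 1*(-8470) = 22 + 8470 = 8492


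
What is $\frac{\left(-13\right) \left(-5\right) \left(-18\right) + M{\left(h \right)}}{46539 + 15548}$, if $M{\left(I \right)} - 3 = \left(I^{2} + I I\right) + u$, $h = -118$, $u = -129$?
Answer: $\frac{26552}{62087} \approx 0.42766$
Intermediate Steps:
$M{\left(I \right)} = -126 + 2 I^{2}$ ($M{\left(I \right)} = 3 - \left(129 - I^{2} - I I\right) = 3 + \left(\left(I^{2} + I^{2}\right) - 129\right) = 3 + \left(2 I^{2} - 129\right) = 3 + \left(-129 + 2 I^{2}\right) = -126 + 2 I^{2}$)
$\frac{\left(-13\right) \left(-5\right) \left(-18\right) + M{\left(h \right)}}{46539 + 15548} = \frac{\left(-13\right) \left(-5\right) \left(-18\right) - \left(126 - 2 \left(-118\right)^{2}\right)}{46539 + 15548} = \frac{65 \left(-18\right) + \left(-126 + 2 \cdot 13924\right)}{62087} = \left(-1170 + \left(-126 + 27848\right)\right) \frac{1}{62087} = \left(-1170 + 27722\right) \frac{1}{62087} = 26552 \cdot \frac{1}{62087} = \frac{26552}{62087}$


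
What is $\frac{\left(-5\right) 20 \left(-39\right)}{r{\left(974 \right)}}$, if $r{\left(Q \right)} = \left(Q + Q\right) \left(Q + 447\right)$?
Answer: $\frac{975}{692027} \approx 0.0014089$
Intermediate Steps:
$r{\left(Q \right)} = 2 Q \left(447 + Q\right)$
$\frac{\left(-5\right) 20 \left(-39\right)}{r{\left(974 \right)}} = \frac{\left(-5\right) 20 \left(-39\right)}{2 \cdot 974 \left(447 + 974\right)} = \frac{\left(-100\right) \left(-39\right)}{2 \cdot 974 \cdot 1421} = \frac{3900}{2768108} = 3900 \cdot \frac{1}{2768108} = \frac{975}{692027}$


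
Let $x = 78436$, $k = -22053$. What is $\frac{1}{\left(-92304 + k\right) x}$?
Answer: $- \frac{1}{8969705652} \approx -1.1149 \cdot 10^{-10}$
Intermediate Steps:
$\frac{1}{\left(-92304 + k\right) x} = \frac{1}{\left(-92304 - 22053\right) 78436} = \frac{1}{-114357} \cdot \frac{1}{78436} = \left(- \frac{1}{114357}\right) \frac{1}{78436} = - \frac{1}{8969705652}$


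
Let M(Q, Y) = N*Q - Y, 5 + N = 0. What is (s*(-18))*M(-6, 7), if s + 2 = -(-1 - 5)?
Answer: -1656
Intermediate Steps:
N = -5 (N = -5 + 0 = -5)
M(Q, Y) = -Y - 5*Q (M(Q, Y) = -5*Q - Y = -Y - 5*Q)
s = 4 (s = -2 - (-1 - 5) = -2 - 1*(-6) = -2 + 6 = 4)
(s*(-18))*M(-6, 7) = (4*(-18))*(-1*7 - 5*(-6)) = -72*(-7 + 30) = -72*23 = -1656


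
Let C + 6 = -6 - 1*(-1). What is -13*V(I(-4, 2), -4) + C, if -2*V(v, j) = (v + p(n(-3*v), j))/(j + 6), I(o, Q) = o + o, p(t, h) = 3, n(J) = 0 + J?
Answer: -109/4 ≈ -27.250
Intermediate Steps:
n(J) = J
C = -11 (C = -6 + (-6 - 1*(-1)) = -6 + (-6 + 1) = -6 - 5 = -11)
I(o, Q) = 2*o
V(v, j) = -(3 + v)/(2*(6 + j)) (V(v, j) = -(v + 3)/(2*(j + 6)) = -(3 + v)/(2*(6 + j)))
-13*V(I(-4, 2), -4) + C = -13*(-3 - 2*(-4))/(2*(6 - 4)) - 11 = -13*(-3 - 1*(-8))/(2*2) - 11 = -13*(-3 + 8)/(2*2) - 11 = -13*5/(2*2) - 11 = -13*5/4 - 11 = -65/4 - 11 = -109/4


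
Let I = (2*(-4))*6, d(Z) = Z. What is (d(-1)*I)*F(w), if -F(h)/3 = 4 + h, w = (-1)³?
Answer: -432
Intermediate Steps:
w = -1
I = -48 (I = -8*6 = -48)
F(h) = -12 - 3*h (F(h) = -3*(4 + h) = -12 - 3*h)
(d(-1)*I)*F(w) = (-1*(-48))*(-12 - 3*(-1)) = 48*(-12 + 3) = 48*(-9) = -432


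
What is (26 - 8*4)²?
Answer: 36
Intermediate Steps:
(26 - 8*4)² = (26 - 32)² = (-6)² = 36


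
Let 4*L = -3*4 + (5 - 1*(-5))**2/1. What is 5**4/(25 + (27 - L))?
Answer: 125/6 ≈ 20.833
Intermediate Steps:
L = 22 (L = (-3*4 + (5 - 1*(-5))**2/1)/4 = (-12 + (5 + 5)**2*1)/4 = (-12 + 10**2*1)/4 = (-12 + 100*1)/4 = (-12 + 100)/4 = (1/4)*88 = 22)
5**4/(25 + (27 - L)) = 5**4/(25 + (27 - 1*22)) = 625/(25 + (27 - 22)) = 625/(25 + 5) = 625/30 = 625*(1/30) = 125/6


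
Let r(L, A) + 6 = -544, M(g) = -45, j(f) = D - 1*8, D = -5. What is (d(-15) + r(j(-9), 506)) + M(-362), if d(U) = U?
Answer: -610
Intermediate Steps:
j(f) = -13 (j(f) = -5 - 1*8 = -5 - 8 = -13)
r(L, A) = -550 (r(L, A) = -6 - 544 = -550)
(d(-15) + r(j(-9), 506)) + M(-362) = (-15 - 550) - 45 = -565 - 45 = -610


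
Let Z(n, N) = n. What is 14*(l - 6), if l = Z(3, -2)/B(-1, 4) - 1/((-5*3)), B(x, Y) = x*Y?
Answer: -2807/30 ≈ -93.567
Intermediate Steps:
B(x, Y) = Y*x
l = -41/60 (l = 3/((4*(-1))) - 1/((-5*3)) = 3/(-4) - 1/(-15) = 3*(-¼) - 1*(-1/15) = -¾ + 1/15 = -41/60 ≈ -0.68333)
14*(l - 6) = 14*(-41/60 - 6) = 14*(-401/60) = -2807/30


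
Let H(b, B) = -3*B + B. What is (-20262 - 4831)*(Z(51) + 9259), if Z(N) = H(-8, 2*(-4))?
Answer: -232737575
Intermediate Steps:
H(b, B) = -2*B
Z(N) = 16 (Z(N) = -4*(-4) = -2*(-8) = 16)
(-20262 - 4831)*(Z(51) + 9259) = (-20262 - 4831)*(16 + 9259) = -25093*9275 = -232737575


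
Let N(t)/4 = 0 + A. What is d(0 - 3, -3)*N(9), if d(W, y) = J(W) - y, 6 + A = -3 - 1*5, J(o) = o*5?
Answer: 672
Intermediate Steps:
J(o) = 5*o
A = -14 (A = -6 + (-3 - 1*5) = -6 + (-3 - 5) = -6 - 8 = -14)
d(W, y) = -y + 5*W (d(W, y) = 5*W - y = -y + 5*W)
N(t) = -56 (N(t) = 4*(0 - 14) = 4*(-14) = -56)
d(0 - 3, -3)*N(9) = (-1*(-3) + 5*(0 - 3))*(-56) = (3 + 5*(-3))*(-56) = (3 - 15)*(-56) = -12*(-56) = 672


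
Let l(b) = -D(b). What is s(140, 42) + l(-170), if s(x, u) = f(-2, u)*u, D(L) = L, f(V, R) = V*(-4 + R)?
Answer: -3022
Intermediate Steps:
l(b) = -b
s(x, u) = u*(8 - 2*u) (s(x, u) = (-2*(-4 + u))*u = (8 - 2*u)*u = u*(8 - 2*u))
s(140, 42) + l(-170) = 2*42*(4 - 1*42) - 1*(-170) = 2*42*(4 - 42) + 170 = 2*42*(-38) + 170 = -3192 + 170 = -3022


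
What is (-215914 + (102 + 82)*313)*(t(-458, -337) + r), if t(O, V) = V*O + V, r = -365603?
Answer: 33499985268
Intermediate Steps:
t(O, V) = V + O*V (t(O, V) = O*V + V = V + O*V)
(-215914 + (102 + 82)*313)*(t(-458, -337) + r) = (-215914 + (102 + 82)*313)*(-337*(1 - 458) - 365603) = (-215914 + 184*313)*(-337*(-457) - 365603) = (-215914 + 57592)*(154009 - 365603) = -158322*(-211594) = 33499985268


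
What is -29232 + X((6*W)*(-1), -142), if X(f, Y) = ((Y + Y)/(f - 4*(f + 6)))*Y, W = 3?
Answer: -418316/15 ≈ -27888.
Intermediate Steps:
X(f, Y) = 2*Y²/(-24 - 3*f) (X(f, Y) = ((2*Y)/(f - 4*(6 + f)))*Y = ((2*Y)/(f + (-24 - 4*f)))*Y = ((2*Y)/(-24 - 3*f))*Y = (2*Y/(-24 - 3*f))*Y = 2*Y²/(-24 - 3*f))
-29232 + X((6*W)*(-1), -142) = -29232 - 2*(-142)²/(24 + 3*((6*3)*(-1))) = -29232 - 2*20164/(24 + 3*(18*(-1))) = -29232 - 2*20164/(24 + 3*(-18)) = -29232 - 2*20164/(24 - 54) = -29232 - 2*20164/(-30) = -29232 - 2*20164*(-1/30) = -29232 + 20164/15 = -418316/15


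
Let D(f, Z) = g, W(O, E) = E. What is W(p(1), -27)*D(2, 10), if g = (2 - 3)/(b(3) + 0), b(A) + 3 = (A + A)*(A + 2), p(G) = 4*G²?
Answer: 1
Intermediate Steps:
b(A) = -3 + 2*A*(2 + A) (b(A) = -3 + (A + A)*(A + 2) = -3 + (2*A)*(2 + A) = -3 + 2*A*(2 + A))
g = -1/27 (g = (2 - 3)/((-3 + 2*3² + 4*3) + 0) = -1/((-3 + 2*9 + 12) + 0) = -1/((-3 + 18 + 12) + 0) = -1/(27 + 0) = -1/27 ≈ -0.037037)
D(f, Z) = -1/27
W(p(1), -27)*D(2, 10) = -27*(-1/27) = 1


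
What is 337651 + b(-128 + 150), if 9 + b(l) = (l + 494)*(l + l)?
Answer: 360346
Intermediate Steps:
b(l) = -9 + 2*l*(494 + l) (b(l) = -9 + (l + 494)*(l + l) = -9 + (494 + l)*(2*l) = -9 + 2*l*(494 + l))
337651 + b(-128 + 150) = 337651 + (-9 + 2*(-128 + 150)² + 988*(-128 + 150)) = 337651 + (-9 + 2*22² + 988*22) = 337651 + (-9 + 2*484 + 21736) = 337651 + (-9 + 968 + 21736) = 337651 + 22695 = 360346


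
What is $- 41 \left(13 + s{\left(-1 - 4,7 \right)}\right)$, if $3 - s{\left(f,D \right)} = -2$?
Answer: $-738$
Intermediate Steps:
$s{\left(f,D \right)} = 5$ ($s{\left(f,D \right)} = 3 - -2 = 3 + 2 = 5$)
$- 41 \left(13 + s{\left(-1 - 4,7 \right)}\right) = - 41 \left(13 + 5\right) = \left(-41\right) 18 = -738$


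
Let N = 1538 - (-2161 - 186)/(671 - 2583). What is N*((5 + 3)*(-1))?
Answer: -2938309/239 ≈ -12294.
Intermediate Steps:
N = 2938309/1912 (N = 1538 - (-2347)/(-1912) = 1538 - (-2347)*(-1)/1912 = 1538 - 1*2347/1912 = 1538 - 2347/1912 = 2938309/1912 ≈ 1536.8)
N*((5 + 3)*(-1)) = 2938309*((5 + 3)*(-1))/1912 = 2938309*(8*(-1))/1912 = (2938309/1912)*(-8) = -2938309/239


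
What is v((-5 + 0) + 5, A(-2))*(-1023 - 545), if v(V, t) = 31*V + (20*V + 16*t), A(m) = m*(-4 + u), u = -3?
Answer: -351232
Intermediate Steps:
A(m) = -7*m (A(m) = m*(-4 - 3) = m*(-7) = -7*m)
v(V, t) = 16*t + 51*V (v(V, t) = 31*V + (16*t + 20*V) = 16*t + 51*V)
v((-5 + 0) + 5, A(-2))*(-1023 - 545) = (16*(-7*(-2)) + 51*((-5 + 0) + 5))*(-1023 - 545) = (16*14 + 51*(-5 + 5))*(-1568) = (224 + 51*0)*(-1568) = (224 + 0)*(-1568) = 224*(-1568) = -351232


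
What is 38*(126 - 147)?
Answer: -798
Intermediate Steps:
38*(126 - 147) = 38*(-21) = -798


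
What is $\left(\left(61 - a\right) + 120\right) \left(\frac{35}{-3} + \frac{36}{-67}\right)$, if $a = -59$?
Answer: $- \frac{196240}{67} \approx -2929.0$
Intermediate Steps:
$\left(\left(61 - a\right) + 120\right) \left(\frac{35}{-3} + \frac{36}{-67}\right) = \left(\left(61 - -59\right) + 120\right) \left(\frac{35}{-3} + \frac{36}{-67}\right) = \left(\left(61 + 59\right) + 120\right) \left(35 \left(- \frac{1}{3}\right) + 36 \left(- \frac{1}{67}\right)\right) = \left(120 + 120\right) \left(- \frac{35}{3} - \frac{36}{67}\right) = 240 \left(- \frac{2453}{201}\right) = - \frac{196240}{67}$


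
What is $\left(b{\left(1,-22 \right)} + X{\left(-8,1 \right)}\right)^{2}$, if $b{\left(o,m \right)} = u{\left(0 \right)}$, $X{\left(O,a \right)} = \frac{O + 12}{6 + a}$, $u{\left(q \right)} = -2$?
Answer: $\frac{100}{49} \approx 2.0408$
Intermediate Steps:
$X{\left(O,a \right)} = \frac{12 + O}{6 + a}$
$b{\left(o,m \right)} = -2$
$\left(b{\left(1,-22 \right)} + X{\left(-8,1 \right)}\right)^{2} = \left(-2 + \frac{12 - 8}{6 + 1}\right)^{2} = \left(-2 + \frac{1}{7} \cdot 4\right)^{2} = \left(-2 + \frac{4}{7}\right)^{2} = \left(- \frac{10}{7}\right)^{2} = \frac{100}{49}$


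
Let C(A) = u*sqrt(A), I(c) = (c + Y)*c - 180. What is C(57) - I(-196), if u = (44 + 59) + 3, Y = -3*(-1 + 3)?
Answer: -39412 + 106*sqrt(57) ≈ -38612.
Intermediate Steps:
Y = -6 (Y = -3*2 = -6)
I(c) = -180 + c*(-6 + c) (I(c) = (c - 6)*c - 180 = (-6 + c)*c - 180 = c*(-6 + c) - 180 = -180 + c*(-6 + c))
u = 106 (u = 103 + 3 = 106)
C(A) = 106*sqrt(A)
C(57) - I(-196) = 106*sqrt(57) - (-180 + (-196)**2 - 6*(-196)) = 106*sqrt(57) - (-180 + 38416 + 1176) = 106*sqrt(57) - 1*39412 = 106*sqrt(57) - 39412 = -39412 + 106*sqrt(57)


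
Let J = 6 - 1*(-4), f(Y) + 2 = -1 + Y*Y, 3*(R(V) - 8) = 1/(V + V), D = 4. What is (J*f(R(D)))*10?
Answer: 888025/144 ≈ 6166.8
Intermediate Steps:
R(V) = 8 + 1/(6*V) (R(V) = 8 + 1/(3*(V + V)) = 8 + 1/(3*((2*V))) = 8 + (1/(2*V))/3 = 8 + 1/(6*V))
f(Y) = -3 + Y**2 (f(Y) = -2 + (-1 + Y*Y) = -2 + (-1 + Y**2) = -3 + Y**2)
J = 10 (J = 6 + 4 = 10)
(J*f(R(D)))*10 = (10*(-3 + (8 + (1/6)/4)**2))*10 = (10*(-3 + (8 + (1/6)*(1/4))**2))*10 = (10*(-3 + (8 + 1/24)**2))*10 = (10*(-3 + (193/24)**2))*10 = (10*(-3 + 37249/576))*10 = (10*(35521/576))*10 = (177605/288)*10 = 888025/144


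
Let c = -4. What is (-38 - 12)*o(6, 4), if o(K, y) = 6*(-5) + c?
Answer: 1700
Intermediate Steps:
o(K, y) = -34 (o(K, y) = 6*(-5) - 4 = -30 - 4 = -34)
(-38 - 12)*o(6, 4) = (-38 - 12)*(-34) = -50*(-34) = 1700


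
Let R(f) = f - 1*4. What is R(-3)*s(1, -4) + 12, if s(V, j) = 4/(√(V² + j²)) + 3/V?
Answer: -9 - 28*√17/17 ≈ -15.791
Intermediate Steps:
R(f) = -4 + f (R(f) = f - 4 = -4 + f)
s(V, j) = 3/V + 4/√(V² + j²) (s(V, j) = 4/√(V² + j²) + 3/V = 3/V + 4/√(V² + j²))
R(-3)*s(1, -4) + 12 = (-4 - 3)*(3/1 + 4/√(1² + (-4)²)) + 12 = -7*(3*1 + 4/√(1 + 16)) + 12 = -7*(3 + 4/√17) + 12 = -7*(3 + 4*(√17/17)) + 12 = -7*(3 + 4*√17/17) + 12 = (-21 - 28*√17/17) + 12 = -9 - 28*√17/17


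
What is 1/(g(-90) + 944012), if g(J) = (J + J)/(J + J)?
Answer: 1/944013 ≈ 1.0593e-6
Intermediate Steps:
g(J) = 1 (g(J) = (2*J)/((2*J)) = (2*J)*(1/(2*J)) = 1)
1/(g(-90) + 944012) = 1/(1 + 944012) = 1/944013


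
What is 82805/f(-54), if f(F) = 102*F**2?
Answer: 82805/297432 ≈ 0.27840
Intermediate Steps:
82805/f(-54) = 82805/((102*(-54)**2)) = 82805/((102*2916)) = 82805/297432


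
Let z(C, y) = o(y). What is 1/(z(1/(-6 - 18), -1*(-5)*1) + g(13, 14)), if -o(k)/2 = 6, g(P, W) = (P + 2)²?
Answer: 1/213 ≈ 0.0046948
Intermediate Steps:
g(P, W) = (2 + P)²
o(k) = -12 (o(k) = -2*6 = -12)
z(C, y) = -12
1/(z(1/(-6 - 18), -1*(-5)*1) + g(13, 14)) = 1/(-12 + (2 + 13)²) = 1/(-12 + 15²) = 1/(-12 + 225) = 1/213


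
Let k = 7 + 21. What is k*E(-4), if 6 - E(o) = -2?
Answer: 224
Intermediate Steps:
E(o) = 8 (E(o) = 6 - 1*(-2) = 6 + 2 = 8)
k = 28
k*E(-4) = 28*8 = 224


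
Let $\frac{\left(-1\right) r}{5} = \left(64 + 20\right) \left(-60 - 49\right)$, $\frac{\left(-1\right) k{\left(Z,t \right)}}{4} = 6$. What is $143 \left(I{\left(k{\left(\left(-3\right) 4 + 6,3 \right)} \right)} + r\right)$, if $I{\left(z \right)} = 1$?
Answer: $6546683$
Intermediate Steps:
$k{\left(Z,t \right)} = -24$ ($k{\left(Z,t \right)} = \left(-4\right) 6 = -24$)
$r = 45780$ ($r = - 5 \left(64 + 20\right) \left(-60 - 49\right) = - 5 \cdot 84 \left(-109\right) = \left(-5\right) \left(-9156\right) = 45780$)
$143 \left(I{\left(k{\left(\left(-3\right) 4 + 6,3 \right)} \right)} + r\right) = 143 \left(1 + 45780\right) = 143 \cdot 45781 = 6546683$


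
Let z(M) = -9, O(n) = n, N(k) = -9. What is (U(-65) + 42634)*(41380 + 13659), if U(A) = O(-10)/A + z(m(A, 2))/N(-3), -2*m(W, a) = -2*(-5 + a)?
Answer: 30505751023/13 ≈ 2.3466e+9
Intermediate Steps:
m(W, a) = -5 + a (m(W, a) = -(-1)*(-5 + a) = -(10 - 2*a)/2 = -5 + a)
U(A) = 1 - 10/A (U(A) = -10/A - 9/(-9) = -10/A - 9*(-1/9) = -10/A + 1 = 1 - 10/A)
(U(-65) + 42634)*(41380 + 13659) = ((-10 - 65)/(-65) + 42634)*(41380 + 13659) = (-1/65*(-75) + 42634)*55039 = (15/13 + 42634)*55039 = (554257/13)*55039 = 30505751023/13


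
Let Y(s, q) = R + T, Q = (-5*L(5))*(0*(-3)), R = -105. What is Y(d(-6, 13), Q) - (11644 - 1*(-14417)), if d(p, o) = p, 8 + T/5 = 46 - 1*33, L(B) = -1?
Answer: -26141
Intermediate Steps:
T = 25 (T = -40 + 5*(46 - 1*33) = -40 + 5*(46 - 33) = -40 + 5*13 = -40 + 65 = 25)
Q = 0 (Q = (-5*(-1))*(0*(-3)) = 5*0 = 0)
Y(s, q) = -80 (Y(s, q) = -105 + 25 = -80)
Y(d(-6, 13), Q) - (11644 - 1*(-14417)) = -80 - (11644 - 1*(-14417)) = -80 - (11644 + 14417) = -80 - 1*26061 = -80 - 26061 = -26141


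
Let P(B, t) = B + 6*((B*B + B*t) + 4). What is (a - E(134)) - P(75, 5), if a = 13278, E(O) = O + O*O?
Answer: -40911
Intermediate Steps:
E(O) = O + O²
P(B, t) = 24 + B + 6*B² + 6*B*t (P(B, t) = B + 6*((B² + B*t) + 4) = B + 6*(4 + B² + B*t) = B + (24 + 6*B² + 6*B*t) = 24 + B + 6*B² + 6*B*t)
(a - E(134)) - P(75, 5) = (13278 - 134*(1 + 134)) - (24 + 75 + 6*75² + 6*75*5) = (13278 - 134*135) - (24 + 75 + 6*5625 + 2250) = (13278 - 1*18090) - (24 + 75 + 33750 + 2250) = (13278 - 18090) - 1*36099 = -4812 - 36099 = -40911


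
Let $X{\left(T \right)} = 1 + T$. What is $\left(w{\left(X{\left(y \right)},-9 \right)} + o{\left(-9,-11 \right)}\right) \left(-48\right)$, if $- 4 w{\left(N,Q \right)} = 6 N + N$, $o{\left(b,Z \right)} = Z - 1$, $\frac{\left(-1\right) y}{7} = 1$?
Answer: $72$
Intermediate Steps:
$y = -7$ ($y = \left(-7\right) 1 = -7$)
$o{\left(b,Z \right)} = -1 + Z$
$w{\left(N,Q \right)} = - \frac{7 N}{4}$ ($w{\left(N,Q \right)} = - \frac{6 N + N}{4} = - \frac{7 N}{4}$)
$\left(w{\left(X{\left(y \right)},-9 \right)} + o{\left(-9,-11 \right)}\right) \left(-48\right) = \left(- \frac{7 \left(1 - 7\right)}{4} - 12\right) \left(-48\right) = \left(\left(- \frac{7}{4}\right) \left(-6\right) - 12\right) \left(-48\right) = \left(\frac{21}{2} - 12\right) \left(-48\right) = \left(- \frac{3}{2}\right) \left(-48\right) = 72$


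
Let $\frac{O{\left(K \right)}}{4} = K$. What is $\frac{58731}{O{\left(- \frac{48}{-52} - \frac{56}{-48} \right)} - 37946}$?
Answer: $- \frac{2290509}{1479568} \approx -1.5481$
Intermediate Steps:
$O{\left(K \right)} = 4 K$
$\frac{58731}{O{\left(- \frac{48}{-52} - \frac{56}{-48} \right)} - 37946} = \frac{58731}{4 \left(- \frac{48}{-52} - \frac{56}{-48}\right) - 37946} = \frac{58731}{4 \left(\left(-48\right) \left(- \frac{1}{52}\right) - - \frac{7}{6}\right) - 37946} = \frac{58731}{4 \left(\frac{12}{13} + \frac{7}{6}\right) - 37946} = \frac{58731}{4 \cdot \frac{163}{78} - 37946} = \frac{58731}{\frac{326}{39} - 37946} = \frac{58731}{- \frac{1479568}{39}} = 58731 \left(- \frac{39}{1479568}\right) = - \frac{2290509}{1479568}$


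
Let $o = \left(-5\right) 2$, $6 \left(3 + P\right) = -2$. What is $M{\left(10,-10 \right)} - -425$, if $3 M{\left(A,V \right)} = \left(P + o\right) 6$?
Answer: $\frac{1195}{3} \approx 398.33$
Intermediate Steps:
$P = - \frac{10}{3}$ ($P = -3 + \frac{1}{6} \left(-2\right) = -3 - \frac{1}{3} = - \frac{10}{3} \approx -3.3333$)
$o = -10$
$M{\left(A,V \right)} = - \frac{80}{3}$ ($M{\left(A,V \right)} = \frac{\left(- \frac{10}{3} - 10\right) 6}{3} = \frac{\left(- \frac{40}{3}\right) 6}{3} = \frac{1}{3} \left(-80\right) = - \frac{80}{3}$)
$M{\left(10,-10 \right)} - -425 = - \frac{80}{3} - -425 = - \frac{80}{3} + 425 = \frac{1195}{3}$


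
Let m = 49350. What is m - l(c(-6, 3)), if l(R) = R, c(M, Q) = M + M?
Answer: 49362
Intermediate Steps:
c(M, Q) = 2*M
m - l(c(-6, 3)) = 49350 - 2*(-6) = 49350 - 1*(-12) = 49350 + 12 = 49362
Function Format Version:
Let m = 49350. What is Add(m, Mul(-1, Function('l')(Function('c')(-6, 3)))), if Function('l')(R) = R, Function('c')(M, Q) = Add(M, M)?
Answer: 49362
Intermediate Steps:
Function('c')(M, Q) = Mul(2, M)
Add(m, Mul(-1, Function('l')(Function('c')(-6, 3)))) = Add(49350, Mul(-1, Mul(2, -6))) = Add(49350, Mul(-1, -12)) = Add(49350, 12) = 49362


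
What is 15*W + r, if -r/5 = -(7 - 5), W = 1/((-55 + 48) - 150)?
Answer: 1555/157 ≈ 9.9045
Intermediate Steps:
W = -1/157 (W = 1/(-7 - 150) = 1/(-157) = -1/157 ≈ -0.0063694)
r = 10 (r = -(-5)*(7 - 5) = -(-5)*2 = -5*(-2) = 10)
15*W + r = 15*(-1/157) + 10 = -15/157 + 10 = 1555/157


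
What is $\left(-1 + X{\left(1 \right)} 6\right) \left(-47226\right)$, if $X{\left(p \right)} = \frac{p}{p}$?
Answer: $-236130$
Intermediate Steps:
$X{\left(p \right)} = 1$
$\left(-1 + X{\left(1 \right)} 6\right) \left(-47226\right) = \left(-1 + 1 \cdot 6\right) \left(-47226\right) = \left(-1 + 6\right) \left(-47226\right) = 5 \left(-47226\right) = -236130$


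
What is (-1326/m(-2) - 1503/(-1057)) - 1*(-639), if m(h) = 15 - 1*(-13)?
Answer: 1253739/2114 ≈ 593.06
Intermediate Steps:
m(h) = 28 (m(h) = 15 + 13 = 28)
(-1326/m(-2) - 1503/(-1057)) - 1*(-639) = (-1326/28 - 1503/(-1057)) - 1*(-639) = (-1326*1/28 - 1503*(-1/1057)) + 639 = (-663/14 + 1503/1057) + 639 = -97107/2114 + 639 = 1253739/2114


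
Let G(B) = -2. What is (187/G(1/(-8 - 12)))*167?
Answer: -31229/2 ≈ -15615.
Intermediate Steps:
(187/G(1/(-8 - 12)))*167 = (187/(-2))*167 = (187*(-1/2))*167 = -187/2*167 = -31229/2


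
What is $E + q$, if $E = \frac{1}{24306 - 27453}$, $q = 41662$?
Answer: $\frac{131110313}{3147} \approx 41662.0$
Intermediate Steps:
$E = - \frac{1}{3147}$ ($E = \frac{1}{-3147} = - \frac{1}{3147} \approx -0.00031776$)
$E + q = - \frac{1}{3147} + 41662 = \frac{131110313}{3147}$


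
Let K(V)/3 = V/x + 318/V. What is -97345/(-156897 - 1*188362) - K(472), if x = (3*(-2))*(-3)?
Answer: -19654690633/244443372 ≈ -80.406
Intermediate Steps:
x = 18 (x = -6*(-3) = 18)
K(V) = 954/V + V/6 (K(V) = 3*(V/18 + 318/V) = 3*(318/V + V/18) = 954/V + V/6)
-97345/(-156897 - 1*188362) - K(472) = -97345/(-156897 - 1*188362) - (954/472 + (⅙)*472) = -97345/(-156897 - 188362) - (954*(1/472) + 236/3) = -97345/(-345259) - (477/236 + 236/3) = -97345*(-1/345259) - 1*57127/708 = 97345/345259 - 57127/708 = -19654690633/244443372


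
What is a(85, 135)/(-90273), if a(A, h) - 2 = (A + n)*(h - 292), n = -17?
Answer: 3558/30091 ≈ 0.11824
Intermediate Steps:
a(A, h) = 2 + (-292 + h)*(-17 + A) (a(A, h) = 2 + (A - 17)*(h - 292) = 2 + (-17 + A)*(-292 + h) = 2 + (-292 + h)*(-17 + A))
a(85, 135)/(-90273) = (4966 - 292*85 - 17*135 + 85*135)/(-90273) = (4966 - 24820 - 2295 + 11475)*(-1/90273) = -10674*(-1/90273) = 3558/30091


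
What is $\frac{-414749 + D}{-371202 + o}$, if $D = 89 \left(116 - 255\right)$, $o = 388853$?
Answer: $- \frac{22480}{929} \approx -24.198$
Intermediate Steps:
$D = -12371$ ($D = 89 \left(-139\right) = -12371$)
$\frac{-414749 + D}{-371202 + o} = \frac{-414749 - 12371}{-371202 + 388853} = - \frac{427120}{17651} = \left(-427120\right) \frac{1}{17651} = - \frac{22480}{929}$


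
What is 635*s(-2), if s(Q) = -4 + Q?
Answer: -3810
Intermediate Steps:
635*s(-2) = 635*(-4 - 2) = 635*(-6) = -3810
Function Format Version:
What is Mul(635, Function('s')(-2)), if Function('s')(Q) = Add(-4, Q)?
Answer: -3810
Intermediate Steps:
Mul(635, Function('s')(-2)) = Mul(635, Add(-4, -2)) = Mul(635, -6) = -3810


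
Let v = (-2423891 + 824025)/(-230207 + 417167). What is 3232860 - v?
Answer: 302208552733/93480 ≈ 3.2329e+6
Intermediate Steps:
v = -799933/93480 (v = -1599866/186960 = -1599866*1/186960 = -799933/93480 ≈ -8.5573)
3232860 - v = 3232860 - 1*(-799933/93480) = 3232860 + 799933/93480 = 302208552733/93480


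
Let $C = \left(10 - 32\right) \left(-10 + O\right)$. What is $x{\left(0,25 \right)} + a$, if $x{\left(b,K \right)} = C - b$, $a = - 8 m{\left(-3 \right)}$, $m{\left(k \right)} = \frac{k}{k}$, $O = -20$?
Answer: $652$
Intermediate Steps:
$m{\left(k \right)} = 1$
$a = -8$ ($a = \left(-8\right) 1 = -8$)
$C = 660$ ($C = \left(10 - 32\right) \left(-10 - 20\right) = \left(-22\right) \left(-30\right) = 660$)
$x{\left(b,K \right)} = 660 - b$
$x{\left(0,25 \right)} + a = \left(660 - 0\right) - 8 = \left(660 + 0\right) - 8 = 660 - 8 = 652$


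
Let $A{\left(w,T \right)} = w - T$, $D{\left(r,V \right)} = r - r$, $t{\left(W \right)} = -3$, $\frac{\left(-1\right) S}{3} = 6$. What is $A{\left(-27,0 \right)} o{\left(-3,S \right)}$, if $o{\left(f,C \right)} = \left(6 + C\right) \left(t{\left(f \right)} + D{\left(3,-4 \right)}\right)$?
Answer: $-972$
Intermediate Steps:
$S = -18$ ($S = \left(-3\right) 6 = -18$)
$D{\left(r,V \right)} = 0$
$o{\left(f,C \right)} = -18 - 3 C$ ($o{\left(f,C \right)} = \left(6 + C\right) \left(-3 + 0\right) = \left(6 + C\right) \left(-3\right) = -18 - 3 C$)
$A{\left(-27,0 \right)} o{\left(-3,S \right)} = \left(-27 - 0\right) \left(-18 - -54\right) = \left(-27 + 0\right) \left(-18 + 54\right) = \left(-27\right) 36 = -972$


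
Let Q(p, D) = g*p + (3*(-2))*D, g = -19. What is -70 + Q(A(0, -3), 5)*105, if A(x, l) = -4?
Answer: 4760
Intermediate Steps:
Q(p, D) = -19*p - 6*D (Q(p, D) = -19*p + (3*(-2))*D = -19*p - 6*D)
-70 + Q(A(0, -3), 5)*105 = -70 + (-19*(-4) - 6*5)*105 = -70 + (76 - 30)*105 = -70 + 46*105 = -70 + 4830 = 4760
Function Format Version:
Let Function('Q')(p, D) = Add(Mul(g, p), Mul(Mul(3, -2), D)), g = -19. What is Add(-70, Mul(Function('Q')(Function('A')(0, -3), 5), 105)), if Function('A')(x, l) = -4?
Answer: 4760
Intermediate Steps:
Function('Q')(p, D) = Add(Mul(-19, p), Mul(-6, D)) (Function('Q')(p, D) = Add(Mul(-19, p), Mul(Mul(3, -2), D)) = Add(Mul(-19, p), Mul(-6, D)))
Add(-70, Mul(Function('Q')(Function('A')(0, -3), 5), 105)) = Add(-70, Mul(Add(Mul(-19, -4), Mul(-6, 5)), 105)) = Add(-70, Mul(Add(76, -30), 105)) = Add(-70, Mul(46, 105)) = Add(-70, 4830) = 4760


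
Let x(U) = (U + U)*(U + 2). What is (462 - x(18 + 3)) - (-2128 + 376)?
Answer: 1248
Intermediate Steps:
x(U) = 2*U*(2 + U) (x(U) = (2*U)*(2 + U) = 2*U*(2 + U))
(462 - x(18 + 3)) - (-2128 + 376) = (462 - 2*(18 + 3)*(2 + (18 + 3))) - (-2128 + 376) = (462 - 2*21*(2 + 21)) - 1*(-1752) = (462 - 2*21*23) + 1752 = (462 - 1*966) + 1752 = (462 - 966) + 1752 = -504 + 1752 = 1248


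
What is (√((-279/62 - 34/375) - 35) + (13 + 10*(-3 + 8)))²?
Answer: (9450 + I*√890790)²/22500 ≈ 3929.4 + 792.81*I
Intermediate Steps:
(√((-279/62 - 34/375) - 35) + (13 + 10*(-3 + 8)))² = (√((-279*1/62 - 34*1/375) - 35) + (13 + 10*5))² = (√((-9/2 - 34/375) - 35) + (13 + 50))² = (√(-3443/750 - 35) + 63)² = (√(-29693/750) + 63)² = (I*√890790/150 + 63)² = (63 + I*√890790/150)²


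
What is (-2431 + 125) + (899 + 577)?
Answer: -830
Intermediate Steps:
(-2431 + 125) + (899 + 577) = -2306 + 1476 = -830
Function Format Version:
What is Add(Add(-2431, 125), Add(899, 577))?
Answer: -830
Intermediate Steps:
Add(Add(-2431, 125), Add(899, 577)) = Add(-2306, 1476) = -830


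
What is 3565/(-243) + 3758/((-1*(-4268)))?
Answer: -7151113/518562 ≈ -13.790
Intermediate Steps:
3565/(-243) + 3758/((-1*(-4268))) = 3565*(-1/243) + 3758/4268 = -3565/243 + 3758*(1/4268) = -3565/243 + 1879/2134 = -7151113/518562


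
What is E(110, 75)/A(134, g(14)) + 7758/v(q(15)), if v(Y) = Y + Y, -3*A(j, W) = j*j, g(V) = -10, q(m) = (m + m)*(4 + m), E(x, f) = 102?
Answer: 2894871/426455 ≈ 6.7882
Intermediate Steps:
q(m) = 2*m*(4 + m) (q(m) = (2*m)*(4 + m) = 2*m*(4 + m))
A(j, W) = -j²/3 (A(j, W) = -j*j/3 = -j²/3)
v(Y) = 2*Y
E(110, 75)/A(134, g(14)) + 7758/v(q(15)) = 102/((-⅓*134²)) + 7758/((2*(2*15*(4 + 15)))) = 102/((-⅓*17956)) + 7758/((2*(2*15*19))) = 102/(-17956/3) + 7758/((2*570)) = 102*(-3/17956) + 7758/1140 = -153/8978 + 7758*(1/1140) = -153/8978 + 1293/190 = 2894871/426455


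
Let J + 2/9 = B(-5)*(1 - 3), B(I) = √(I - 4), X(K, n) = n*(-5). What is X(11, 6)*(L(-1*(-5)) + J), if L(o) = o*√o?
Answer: 20/3 - 150*√5 + 180*I ≈ -328.74 + 180.0*I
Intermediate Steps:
X(K, n) = -5*n
B(I) = √(-4 + I)
L(o) = o^(3/2)
J = -2/9 - 6*I (J = -2/9 + √(-4 - 5)*(1 - 3) = -2/9 + √(-9)*(-2) = -2/9 + (3*I)*(-2) = -2/9 - 6*I ≈ -0.22222 - 6.0*I)
X(11, 6)*(L(-1*(-5)) + J) = (-5*6)*((-1*(-5))^(3/2) + (-2/9 - 6*I)) = -30*(5^(3/2) + (-2/9 - 6*I)) = -30*(5*√5 + (-2/9 - 6*I)) = -30*(-2/9 - 6*I + 5*√5) = 20/3 - 150*√5 + 180*I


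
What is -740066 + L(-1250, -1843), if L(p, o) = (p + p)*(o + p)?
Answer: 6992434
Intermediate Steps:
L(p, o) = 2*p*(o + p) (L(p, o) = (2*p)*(o + p) = 2*p*(o + p))
-740066 + L(-1250, -1843) = -740066 + 2*(-1250)*(-1843 - 1250) = -740066 + 2*(-1250)*(-3093) = -740066 + 7732500 = 6992434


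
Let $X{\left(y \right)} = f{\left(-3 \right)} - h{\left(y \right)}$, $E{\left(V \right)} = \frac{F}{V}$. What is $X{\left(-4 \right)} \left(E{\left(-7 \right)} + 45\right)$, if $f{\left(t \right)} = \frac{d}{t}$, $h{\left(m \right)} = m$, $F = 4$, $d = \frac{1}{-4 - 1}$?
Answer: $\frac{18971}{105} \approx 180.68$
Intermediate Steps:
$d = - \frac{1}{5}$ ($d = \frac{1}{-5} = - \frac{1}{5} \approx -0.2$)
$f{\left(t \right)} = - \frac{1}{5 t}$
$E{\left(V \right)} = \frac{4}{V}$
$X{\left(y \right)} = \frac{1}{15} - y$ ($X{\left(y \right)} = - \frac{1}{5 \left(-3\right)} - y = \left(- \frac{1}{5}\right) \left(- \frac{1}{3}\right) - y = \frac{1}{15} - y$)
$X{\left(-4 \right)} \left(E{\left(-7 \right)} + 45\right) = \left(\frac{1}{15} - -4\right) \left(\frac{4}{-7} + 45\right) = \left(\frac{1}{15} + 4\right) \left(4 \left(- \frac{1}{7}\right) + 45\right) = \frac{61 \left(- \frac{4}{7} + 45\right)}{15} = \frac{61}{15} \cdot \frac{311}{7} = \frac{18971}{105}$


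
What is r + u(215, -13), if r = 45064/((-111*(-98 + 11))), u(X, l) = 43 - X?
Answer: -1615940/9657 ≈ -167.33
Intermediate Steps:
r = 45064/9657 (r = 45064/((-111*(-87))) = 45064/9657 ≈ 4.6665)
r + u(215, -13) = 45064/9657 + (43 - 1*215) = 45064/9657 + (43 - 215) = 45064/9657 - 172 = -1615940/9657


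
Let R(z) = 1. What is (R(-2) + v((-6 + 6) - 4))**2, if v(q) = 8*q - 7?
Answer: 1444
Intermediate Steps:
v(q) = -7 + 8*q
(R(-2) + v((-6 + 6) - 4))**2 = (1 + (-7 + 8*((-6 + 6) - 4)))**2 = (1 + (-7 + 8*(0 - 4)))**2 = (1 + (-7 + 8*(-4)))**2 = (1 + (-7 - 32))**2 = (1 - 39)**2 = (-38)**2 = 1444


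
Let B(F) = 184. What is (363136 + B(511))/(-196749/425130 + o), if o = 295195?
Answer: 51486077200/41832017867 ≈ 1.2308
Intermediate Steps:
(363136 + B(511))/(-196749/425130 + o) = (363136 + 184)/(-196749/425130 + 295195) = 363320/(-196749*1/425130 + 295195) = 363320/(-65583/141710 + 295195) = 363320/(41832017867/141710) = 363320*(141710/41832017867) = 51486077200/41832017867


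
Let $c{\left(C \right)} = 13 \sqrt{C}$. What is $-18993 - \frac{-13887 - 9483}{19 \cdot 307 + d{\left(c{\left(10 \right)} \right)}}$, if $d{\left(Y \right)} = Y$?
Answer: $- \frac{215349102799}{11340733} - \frac{101270 \sqrt{10}}{11340733} \approx -18989.0$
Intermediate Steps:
$-18993 - \frac{-13887 - 9483}{19 \cdot 307 + d{\left(c{\left(10 \right)} \right)}} = -18993 - \frac{-13887 - 9483}{19 \cdot 307 + 13 \sqrt{10}} = -18993 - - \frac{23370}{5833 + 13 \sqrt{10}} = -18993 + \frac{23370}{5833 + 13 \sqrt{10}}$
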